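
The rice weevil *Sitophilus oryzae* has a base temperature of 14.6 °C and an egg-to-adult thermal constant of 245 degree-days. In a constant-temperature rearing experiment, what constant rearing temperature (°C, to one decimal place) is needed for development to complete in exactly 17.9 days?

Required daily accumulation = 245 / 17.9 = 13.687 DD/day.
T = T_base + 13.687 = 14.6 + 13.687 = 28.287 ≈ 28.3 °C.

28.3 °C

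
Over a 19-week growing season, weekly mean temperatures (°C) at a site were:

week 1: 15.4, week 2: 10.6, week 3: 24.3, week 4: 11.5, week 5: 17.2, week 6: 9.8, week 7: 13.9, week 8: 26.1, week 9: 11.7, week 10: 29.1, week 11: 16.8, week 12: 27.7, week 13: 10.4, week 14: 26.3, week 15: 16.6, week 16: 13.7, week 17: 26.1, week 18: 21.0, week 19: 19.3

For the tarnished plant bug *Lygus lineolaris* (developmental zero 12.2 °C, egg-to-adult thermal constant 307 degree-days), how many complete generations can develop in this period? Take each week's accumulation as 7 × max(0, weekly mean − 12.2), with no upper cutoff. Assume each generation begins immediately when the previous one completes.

Weekly DD (7 × max(0, T̄ − 12.2)): 22.4, 0.0, 84.7, 0.0, 35.0, 0.0, 11.9, 97.3, 0.0, 118.3, 32.2, 108.5, 0.0, 98.7, 30.8, 10.5, 97.3, 61.6, 49.7.
Season total = 858.9 DD.
Complete generations = ⌊858.9 / 307⌋ = 2.

2 generations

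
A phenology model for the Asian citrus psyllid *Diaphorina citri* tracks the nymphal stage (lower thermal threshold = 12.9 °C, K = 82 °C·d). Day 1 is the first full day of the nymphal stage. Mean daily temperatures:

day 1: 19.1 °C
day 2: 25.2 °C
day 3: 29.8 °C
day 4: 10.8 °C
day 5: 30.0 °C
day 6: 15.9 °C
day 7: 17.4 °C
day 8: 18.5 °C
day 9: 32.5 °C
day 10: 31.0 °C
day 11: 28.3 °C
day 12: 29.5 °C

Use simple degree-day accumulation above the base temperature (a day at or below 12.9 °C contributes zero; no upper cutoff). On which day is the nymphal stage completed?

Daily DD above 12.9 °C: 6.2, 12.3, 16.9, 0.0, 17.1, 3.0, 4.5, 5.6, 19.6, 18.1, 15.4, 16.6.
Cumulative: 6.2, 18.5, 35.4, 35.4, 52.5, 55.5, 60.0, 65.6, 85.2, 103.3, 118.7, 135.3.
The total first reaches 82 DD on day 9.

day 9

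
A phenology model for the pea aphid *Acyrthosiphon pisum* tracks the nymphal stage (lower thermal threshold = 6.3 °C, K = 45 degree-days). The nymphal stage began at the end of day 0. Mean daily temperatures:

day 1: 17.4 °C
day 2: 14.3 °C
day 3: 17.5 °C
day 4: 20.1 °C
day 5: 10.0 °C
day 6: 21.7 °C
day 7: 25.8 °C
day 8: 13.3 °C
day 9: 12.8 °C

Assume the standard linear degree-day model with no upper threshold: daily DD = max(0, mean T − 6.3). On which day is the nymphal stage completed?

day 5

Daily DD above 6.3 °C: 11.1, 8.0, 11.2, 13.8, 3.7, 15.4, 19.5, 7.0, 6.5.
Cumulative: 11.1, 19.1, 30.3, 44.1, 47.8, 63.2, 82.7, 89.7, 96.2.
The total first reaches 45 DD on day 5.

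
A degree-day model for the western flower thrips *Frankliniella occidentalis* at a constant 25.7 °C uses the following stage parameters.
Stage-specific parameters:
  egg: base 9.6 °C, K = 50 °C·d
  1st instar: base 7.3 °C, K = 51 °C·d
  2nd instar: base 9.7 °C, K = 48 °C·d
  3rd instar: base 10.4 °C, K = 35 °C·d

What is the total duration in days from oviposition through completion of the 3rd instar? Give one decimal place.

11.2 days

egg: 50 / (25.7 − 9.6) = 50 / 16.1 = 3.106 d.
1st instar: 51 / (25.7 − 7.3) = 51 / 18.4 = 2.772 d.
2nd instar: 48 / (25.7 − 9.7) = 48 / 16.0 = 3.000 d.
3rd instar: 35 / (25.7 − 10.4) = 35 / 15.3 = 2.288 d.
Sum = 11.165 ≈ 11.2 days.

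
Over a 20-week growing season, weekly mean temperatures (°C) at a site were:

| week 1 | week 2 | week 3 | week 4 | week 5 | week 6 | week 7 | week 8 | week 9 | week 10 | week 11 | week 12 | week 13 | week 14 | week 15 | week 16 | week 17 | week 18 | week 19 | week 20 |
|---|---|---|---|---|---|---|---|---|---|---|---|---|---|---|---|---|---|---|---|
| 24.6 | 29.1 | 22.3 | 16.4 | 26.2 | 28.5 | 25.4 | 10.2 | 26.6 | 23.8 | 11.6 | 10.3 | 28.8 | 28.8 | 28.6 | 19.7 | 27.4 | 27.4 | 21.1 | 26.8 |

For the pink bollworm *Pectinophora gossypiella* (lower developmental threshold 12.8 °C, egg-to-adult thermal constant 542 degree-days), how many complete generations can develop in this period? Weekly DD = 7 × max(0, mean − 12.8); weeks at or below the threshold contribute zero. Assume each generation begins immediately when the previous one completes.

Weekly DD (7 × max(0, T̄ − 12.8)): 82.6, 114.1, 66.5, 25.2, 93.8, 109.9, 88.2, 0.0, 96.6, 77.0, 0.0, 0.0, 112.0, 112.0, 110.6, 48.3, 102.2, 102.2, 58.1, 98.0.
Season total = 1497.3 DD.
Complete generations = ⌊1497.3 / 542⌋ = 2.

2 generations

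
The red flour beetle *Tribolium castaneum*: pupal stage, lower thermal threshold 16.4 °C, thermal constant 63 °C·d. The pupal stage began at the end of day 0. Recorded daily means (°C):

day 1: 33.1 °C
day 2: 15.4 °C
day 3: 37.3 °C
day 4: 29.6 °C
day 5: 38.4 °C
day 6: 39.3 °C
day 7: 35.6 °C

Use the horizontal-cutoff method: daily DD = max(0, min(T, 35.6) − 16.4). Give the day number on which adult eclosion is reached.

day 5

Daily DD above 16.4 °C (capped at 19.2): 16.7, 0.0, 19.2, 13.2, 19.2, 19.2, 19.2.
Cumulative: 16.7, 16.7, 35.9, 49.1, 68.3, 87.5, 106.7.
The total first reaches 63 DD on day 5.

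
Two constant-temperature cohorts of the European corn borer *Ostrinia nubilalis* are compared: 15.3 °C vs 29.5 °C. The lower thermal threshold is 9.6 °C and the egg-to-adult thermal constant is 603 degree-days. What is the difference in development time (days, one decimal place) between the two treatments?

75.5 days

At 15.3 °C: 603 / (15.3 − 9.6) = 603 / 5.7 = 105.789 d.
At 29.5 °C: 603 / (29.5 − 9.6) = 603 / 19.9 = 30.302 d.
Difference = |105.789 − 30.302| = 75.488 ≈ 75.5 days.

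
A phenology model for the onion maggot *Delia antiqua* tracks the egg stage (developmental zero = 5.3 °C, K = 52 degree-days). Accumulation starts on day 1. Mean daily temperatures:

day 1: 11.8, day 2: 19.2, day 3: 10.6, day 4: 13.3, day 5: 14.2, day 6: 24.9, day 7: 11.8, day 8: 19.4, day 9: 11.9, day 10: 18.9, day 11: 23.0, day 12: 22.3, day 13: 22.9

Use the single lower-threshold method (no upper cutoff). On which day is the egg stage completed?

day 6

Daily DD above 5.3 °C: 6.5, 13.9, 5.3, 8.0, 8.9, 19.6, 6.5, 14.1, 6.6, 13.6, 17.7, 17.0, 17.6.
Cumulative: 6.5, 20.4, 25.7, 33.7, 42.6, 62.2, 68.7, 82.8, 89.4, 103.0, 120.7, 137.7, 155.3.
The total first reaches 52 DD on day 6.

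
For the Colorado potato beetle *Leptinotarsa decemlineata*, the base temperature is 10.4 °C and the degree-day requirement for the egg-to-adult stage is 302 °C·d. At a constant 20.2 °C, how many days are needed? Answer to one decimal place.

Daily accumulation = 20.2 − 10.4 = 9.8 DD/day.
Duration = 302 / 9.8 = 30.816 ≈ 30.8 days.

30.8 days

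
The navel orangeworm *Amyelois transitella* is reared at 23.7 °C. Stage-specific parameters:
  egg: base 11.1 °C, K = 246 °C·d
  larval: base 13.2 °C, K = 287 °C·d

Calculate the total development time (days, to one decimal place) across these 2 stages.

egg: 246 / (23.7 − 11.1) = 246 / 12.6 = 19.524 d.
larval: 287 / (23.7 − 13.2) = 287 / 10.5 = 27.333 d.
Sum = 46.857 ≈ 46.9 days.

46.9 days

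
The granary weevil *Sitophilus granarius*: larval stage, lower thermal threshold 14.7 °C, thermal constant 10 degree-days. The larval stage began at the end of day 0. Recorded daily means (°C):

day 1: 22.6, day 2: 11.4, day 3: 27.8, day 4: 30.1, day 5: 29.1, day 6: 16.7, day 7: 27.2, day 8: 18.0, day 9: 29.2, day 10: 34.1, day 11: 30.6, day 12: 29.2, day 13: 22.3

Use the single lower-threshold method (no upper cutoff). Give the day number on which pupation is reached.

day 3

Daily DD above 14.7 °C: 7.9, 0.0, 13.1, 15.4, 14.4, 2.0, 12.5, 3.3, 14.5, 19.4, 15.9, 14.5, 7.6.
Cumulative: 7.9, 7.9, 21.0, 36.4, 50.8, 52.8, 65.3, 68.6, 83.1, 102.5, 118.4, 132.9, 140.5.
The total first reaches 10 DD on day 3.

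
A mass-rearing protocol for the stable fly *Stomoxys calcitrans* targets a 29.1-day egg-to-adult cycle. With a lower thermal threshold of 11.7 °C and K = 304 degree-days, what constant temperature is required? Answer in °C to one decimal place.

Required daily accumulation = 304 / 29.1 = 10.447 DD/day.
T = T_base + 10.447 = 11.7 + 10.447 = 22.147 ≈ 22.1 °C.

22.1 °C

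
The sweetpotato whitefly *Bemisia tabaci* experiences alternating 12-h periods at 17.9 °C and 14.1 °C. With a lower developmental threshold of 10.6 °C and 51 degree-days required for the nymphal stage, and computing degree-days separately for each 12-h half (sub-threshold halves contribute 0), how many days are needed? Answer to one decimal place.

9.4 days

Day half: max(0, 17.9 − 10.6) × 0.5 = 7.3 × 0.5 = 3.65 DD.
Night half: max(0, 14.1 − 10.6) × 0.5 = 3.5 × 0.5 = 1.75 DD.
Per 24 h: 5.40 DD/day.
Duration = 51 / 5.40 = 9.444 ≈ 9.4 days.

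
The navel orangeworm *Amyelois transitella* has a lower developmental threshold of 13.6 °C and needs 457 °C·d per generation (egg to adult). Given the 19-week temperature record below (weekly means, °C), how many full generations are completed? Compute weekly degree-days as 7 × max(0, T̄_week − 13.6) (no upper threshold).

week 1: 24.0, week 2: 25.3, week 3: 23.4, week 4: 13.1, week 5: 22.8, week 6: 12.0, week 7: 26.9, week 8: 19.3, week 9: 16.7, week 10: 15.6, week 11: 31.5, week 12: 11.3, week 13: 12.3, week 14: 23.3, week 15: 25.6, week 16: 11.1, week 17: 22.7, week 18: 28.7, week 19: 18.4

Weekly DD (7 × max(0, T̄ − 13.6)): 72.8, 81.9, 68.6, 0.0, 64.4, 0.0, 93.1, 39.9, 21.7, 14.0, 125.3, 0.0, 0.0, 67.9, 84.0, 0.0, 63.7, 105.7, 33.6.
Season total = 936.6 DD.
Complete generations = ⌊936.6 / 457⌋ = 2.

2 generations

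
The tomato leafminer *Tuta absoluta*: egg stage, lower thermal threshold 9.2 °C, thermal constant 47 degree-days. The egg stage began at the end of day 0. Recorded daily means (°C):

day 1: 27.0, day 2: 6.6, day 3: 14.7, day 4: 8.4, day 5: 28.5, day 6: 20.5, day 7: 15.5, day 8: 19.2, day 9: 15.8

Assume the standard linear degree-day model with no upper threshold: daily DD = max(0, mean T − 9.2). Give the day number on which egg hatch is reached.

day 6

Daily DD above 9.2 °C: 17.8, 0.0, 5.5, 0.0, 19.3, 11.3, 6.3, 10.0, 6.6.
Cumulative: 17.8, 17.8, 23.3, 23.3, 42.6, 53.9, 60.2, 70.2, 76.8.
The total first reaches 47 DD on day 6.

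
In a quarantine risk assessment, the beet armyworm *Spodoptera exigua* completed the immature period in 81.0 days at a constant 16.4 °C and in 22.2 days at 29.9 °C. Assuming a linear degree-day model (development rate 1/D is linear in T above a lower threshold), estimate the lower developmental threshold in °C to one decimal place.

11.3 °C

Equal thermal constants: D₁(T₁ − T_b) = D₂(T₂ − T_b).
81.0·(16.4 − T_b) = 22.2·(29.9 − T_b)
T_b = (81.0·16.4 − 22.2·29.9) / (81.0 − 22.2) = 664.62 / 58.8 = 11.303 °C ≈ 11.3 °C.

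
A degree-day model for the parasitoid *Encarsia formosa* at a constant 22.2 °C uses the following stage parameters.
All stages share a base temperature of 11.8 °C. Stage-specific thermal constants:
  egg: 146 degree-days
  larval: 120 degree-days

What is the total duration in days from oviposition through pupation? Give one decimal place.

Daily accumulation at 22.2 °C = 22.2 − 11.8 = 10.4 DD/day.
Total K = 146 + 120 = 266 DD.
Total duration = 266 / 10.4 = 25.577 ≈ 25.6 days.

25.6 days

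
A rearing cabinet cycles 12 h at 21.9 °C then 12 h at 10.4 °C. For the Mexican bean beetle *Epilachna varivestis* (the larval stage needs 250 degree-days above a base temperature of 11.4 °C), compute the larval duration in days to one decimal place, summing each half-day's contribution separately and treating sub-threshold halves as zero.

47.6 days

Day half: max(0, 21.9 − 11.4) × 0.5 = 10.5 × 0.5 = 5.25 DD.
Night half: max(0, 10.4 − 11.4) × 0.5 = 0.0 × 0.5 = 0.00 DD.
Per 24 h: 5.25 DD/day.
Duration = 250 / 5.25 = 47.619 ≈ 47.6 days.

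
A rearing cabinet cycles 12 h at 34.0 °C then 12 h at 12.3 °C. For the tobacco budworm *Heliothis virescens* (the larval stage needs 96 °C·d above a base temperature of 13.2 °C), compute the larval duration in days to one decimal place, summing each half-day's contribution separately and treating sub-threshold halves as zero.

Day half: max(0, 34.0 − 13.2) × 0.5 = 20.8 × 0.5 = 10.40 DD.
Night half: max(0, 12.3 − 13.2) × 0.5 = 0.0 × 0.5 = 0.00 DD.
Per 24 h: 10.40 DD/day.
Duration = 96 / 10.40 = 9.231 ≈ 9.2 days.

9.2 days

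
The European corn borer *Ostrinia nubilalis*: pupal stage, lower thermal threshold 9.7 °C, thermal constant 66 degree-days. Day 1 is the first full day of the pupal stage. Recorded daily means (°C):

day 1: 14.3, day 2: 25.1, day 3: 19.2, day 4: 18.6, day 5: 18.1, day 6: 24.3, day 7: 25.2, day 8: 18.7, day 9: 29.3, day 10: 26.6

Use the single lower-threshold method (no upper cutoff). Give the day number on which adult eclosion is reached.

Daily DD above 9.7 °C: 4.6, 15.4, 9.5, 8.9, 8.4, 14.6, 15.5, 9.0, 19.6, 16.9.
Cumulative: 4.6, 20.0, 29.5, 38.4, 46.8, 61.4, 76.9, 85.9, 105.5, 122.4.
The total first reaches 66 DD on day 7.

day 7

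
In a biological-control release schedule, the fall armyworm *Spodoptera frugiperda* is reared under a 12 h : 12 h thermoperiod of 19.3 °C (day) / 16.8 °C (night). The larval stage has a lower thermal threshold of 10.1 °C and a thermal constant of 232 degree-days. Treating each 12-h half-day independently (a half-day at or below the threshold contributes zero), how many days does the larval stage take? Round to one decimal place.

29.2 days

Day half: max(0, 19.3 − 10.1) × 0.5 = 9.2 × 0.5 = 4.60 DD.
Night half: max(0, 16.8 − 10.1) × 0.5 = 6.7 × 0.5 = 3.35 DD.
Per 24 h: 7.95 DD/day.
Duration = 232 / 7.95 = 29.182 ≈ 29.2 days.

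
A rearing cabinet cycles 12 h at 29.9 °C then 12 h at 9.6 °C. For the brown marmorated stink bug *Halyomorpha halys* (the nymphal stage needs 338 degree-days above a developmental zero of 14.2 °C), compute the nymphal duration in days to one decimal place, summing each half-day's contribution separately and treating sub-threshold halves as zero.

Day half: max(0, 29.9 − 14.2) × 0.5 = 15.7 × 0.5 = 7.85 DD.
Night half: max(0, 9.6 − 14.2) × 0.5 = 0.0 × 0.5 = 0.00 DD.
Per 24 h: 7.85 DD/day.
Duration = 338 / 7.85 = 43.057 ≈ 43.1 days.

43.1 days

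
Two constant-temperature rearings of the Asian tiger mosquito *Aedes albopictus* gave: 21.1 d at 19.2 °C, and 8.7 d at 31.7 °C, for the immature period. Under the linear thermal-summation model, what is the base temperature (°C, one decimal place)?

Under the model K = D·(T − T_b), so D₁·(T₁ − T_b) = D₂·(T₂ − T_b).
21.1·(19.2 − T_b) = 8.7·(31.7 − T_b)
T_b = (21.1·19.2 − 8.7·31.7) / (21.1 − 8.7) = 129.33 / 12.4 = 10.430 °C ≈ 10.4 °C.

10.4 °C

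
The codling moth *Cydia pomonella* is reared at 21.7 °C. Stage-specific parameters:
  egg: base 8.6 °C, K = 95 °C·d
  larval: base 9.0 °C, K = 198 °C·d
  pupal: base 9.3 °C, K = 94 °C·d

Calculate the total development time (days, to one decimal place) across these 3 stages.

30.4 days

egg: 95 / (21.7 − 8.6) = 95 / 13.1 = 7.252 d.
larval: 198 / (21.7 − 9.0) = 198 / 12.7 = 15.591 d.
pupal: 94 / (21.7 − 9.3) = 94 / 12.4 = 7.581 d.
Sum = 30.423 ≈ 30.4 days.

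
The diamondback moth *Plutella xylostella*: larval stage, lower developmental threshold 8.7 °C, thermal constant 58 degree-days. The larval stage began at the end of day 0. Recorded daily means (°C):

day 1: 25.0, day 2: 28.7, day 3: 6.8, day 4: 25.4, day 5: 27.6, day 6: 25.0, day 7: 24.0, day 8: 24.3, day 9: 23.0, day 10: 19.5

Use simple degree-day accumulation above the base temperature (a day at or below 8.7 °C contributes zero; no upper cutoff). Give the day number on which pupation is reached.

day 5

Daily DD above 8.7 °C: 16.3, 20.0, 0.0, 16.7, 18.9, 16.3, 15.3, 15.6, 14.3, 10.8.
Cumulative: 16.3, 36.3, 36.3, 53.0, 71.9, 88.2, 103.5, 119.1, 133.4, 144.2.
The total first reaches 58 DD on day 5.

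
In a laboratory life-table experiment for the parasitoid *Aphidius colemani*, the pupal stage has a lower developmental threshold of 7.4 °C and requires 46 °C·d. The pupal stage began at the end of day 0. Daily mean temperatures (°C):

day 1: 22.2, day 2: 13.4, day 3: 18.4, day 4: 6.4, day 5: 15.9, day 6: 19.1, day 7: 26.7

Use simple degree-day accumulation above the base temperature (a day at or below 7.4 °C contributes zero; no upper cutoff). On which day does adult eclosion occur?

Daily DD above 7.4 °C: 14.8, 6.0, 11.0, 0.0, 8.5, 11.7, 19.3.
Cumulative: 14.8, 20.8, 31.8, 31.8, 40.3, 52.0, 71.3.
The total first reaches 46 DD on day 6.

day 6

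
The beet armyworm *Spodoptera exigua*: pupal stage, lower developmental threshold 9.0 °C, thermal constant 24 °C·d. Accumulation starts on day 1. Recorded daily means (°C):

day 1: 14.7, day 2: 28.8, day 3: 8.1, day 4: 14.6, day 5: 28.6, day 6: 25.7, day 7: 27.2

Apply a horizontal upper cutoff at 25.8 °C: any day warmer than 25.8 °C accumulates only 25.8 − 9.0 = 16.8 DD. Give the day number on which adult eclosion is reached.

Daily DD above 9.0 °C (capped at 16.8): 5.7, 16.8, 0.0, 5.6, 16.8, 16.7, 16.8.
Cumulative: 5.7, 22.5, 22.5, 28.1, 44.9, 61.6, 78.4.
The total first reaches 24 DD on day 4.

day 4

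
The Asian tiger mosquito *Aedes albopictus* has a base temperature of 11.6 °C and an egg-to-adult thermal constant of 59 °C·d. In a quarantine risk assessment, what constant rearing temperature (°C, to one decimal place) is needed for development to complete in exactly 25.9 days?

13.9 °C

Required daily accumulation = 59 / 25.9 = 2.278 DD/day.
T = T_base + 2.278 = 11.6 + 2.278 = 13.878 ≈ 13.9 °C.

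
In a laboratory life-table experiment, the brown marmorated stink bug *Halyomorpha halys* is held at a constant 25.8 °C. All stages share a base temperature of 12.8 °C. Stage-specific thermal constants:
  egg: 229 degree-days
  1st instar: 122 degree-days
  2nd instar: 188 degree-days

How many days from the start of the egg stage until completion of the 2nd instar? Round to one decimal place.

41.5 days

Daily accumulation at 25.8 °C = 25.8 − 12.8 = 13.0 DD/day.
Total K = 229 + 122 + 188 = 539 DD.
Total duration = 539 / 13.0 = 41.462 ≈ 41.5 days.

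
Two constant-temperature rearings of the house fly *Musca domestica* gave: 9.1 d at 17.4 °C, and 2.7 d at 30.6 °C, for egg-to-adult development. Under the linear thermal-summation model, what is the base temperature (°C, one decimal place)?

11.8 °C

Equal thermal constants: D₁(T₁ − T_b) = D₂(T₂ − T_b).
9.1·(17.4 − T_b) = 2.7·(30.6 − T_b)
T_b = (9.1·17.4 − 2.7·30.6) / (9.1 − 2.7) = 75.72 / 6.4 = 11.831 °C ≈ 11.8 °C.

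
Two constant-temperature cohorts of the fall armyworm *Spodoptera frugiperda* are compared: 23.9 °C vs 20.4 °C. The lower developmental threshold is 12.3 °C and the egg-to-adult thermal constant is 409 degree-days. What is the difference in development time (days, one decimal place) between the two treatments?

15.2 days

At 23.9 °C: 409 / (23.9 − 12.3) = 409 / 11.6 = 35.259 d.
At 20.4 °C: 409 / (20.4 − 12.3) = 409 / 8.1 = 50.494 d.
Difference = |35.259 − 50.494| = 15.235 ≈ 15.2 days.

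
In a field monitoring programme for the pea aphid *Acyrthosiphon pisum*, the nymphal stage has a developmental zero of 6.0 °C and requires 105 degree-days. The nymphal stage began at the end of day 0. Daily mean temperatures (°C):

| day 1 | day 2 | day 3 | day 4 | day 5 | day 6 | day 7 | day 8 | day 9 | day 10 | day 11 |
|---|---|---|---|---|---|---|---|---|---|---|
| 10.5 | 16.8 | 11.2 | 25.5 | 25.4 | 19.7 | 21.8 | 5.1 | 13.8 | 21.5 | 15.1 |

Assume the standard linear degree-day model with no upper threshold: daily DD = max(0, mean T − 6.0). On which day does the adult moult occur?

day 10

Daily DD above 6.0 °C: 4.5, 10.8, 5.2, 19.5, 19.4, 13.7, 15.8, 0.0, 7.8, 15.5, 9.1.
Cumulative: 4.5, 15.3, 20.5, 40.0, 59.4, 73.1, 88.9, 88.9, 96.7, 112.2, 121.3.
The total first reaches 105 DD on day 10.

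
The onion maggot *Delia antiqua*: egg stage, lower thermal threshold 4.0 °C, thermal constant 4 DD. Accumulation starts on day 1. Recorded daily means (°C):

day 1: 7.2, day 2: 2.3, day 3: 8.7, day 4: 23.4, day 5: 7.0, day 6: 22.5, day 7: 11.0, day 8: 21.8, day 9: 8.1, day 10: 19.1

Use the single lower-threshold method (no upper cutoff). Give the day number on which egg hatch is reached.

Daily DD above 4.0 °C: 3.2, 0.0, 4.7, 19.4, 3.0, 18.5, 7.0, 17.8, 4.1, 15.1.
Cumulative: 3.2, 3.2, 7.9, 27.3, 30.3, 48.8, 55.8, 73.6, 77.7, 92.8.
The total first reaches 4 DD on day 3.

day 3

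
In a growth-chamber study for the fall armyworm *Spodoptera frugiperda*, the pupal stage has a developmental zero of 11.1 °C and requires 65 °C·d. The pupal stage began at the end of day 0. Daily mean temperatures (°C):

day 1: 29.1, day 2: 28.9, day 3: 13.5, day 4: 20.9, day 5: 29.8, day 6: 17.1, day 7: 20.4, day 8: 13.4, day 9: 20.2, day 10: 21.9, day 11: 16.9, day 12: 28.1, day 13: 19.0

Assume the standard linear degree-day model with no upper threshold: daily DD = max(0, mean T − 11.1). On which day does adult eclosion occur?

day 5

Daily DD above 11.1 °C: 18.0, 17.8, 2.4, 9.8, 18.7, 6.0, 9.3, 2.3, 9.1, 10.8, 5.8, 17.0, 7.9.
Cumulative: 18.0, 35.8, 38.2, 48.0, 66.7, 72.7, 82.0, 84.3, 93.4, 104.2, 110.0, 127.0, 134.9.
The total first reaches 65 DD on day 5.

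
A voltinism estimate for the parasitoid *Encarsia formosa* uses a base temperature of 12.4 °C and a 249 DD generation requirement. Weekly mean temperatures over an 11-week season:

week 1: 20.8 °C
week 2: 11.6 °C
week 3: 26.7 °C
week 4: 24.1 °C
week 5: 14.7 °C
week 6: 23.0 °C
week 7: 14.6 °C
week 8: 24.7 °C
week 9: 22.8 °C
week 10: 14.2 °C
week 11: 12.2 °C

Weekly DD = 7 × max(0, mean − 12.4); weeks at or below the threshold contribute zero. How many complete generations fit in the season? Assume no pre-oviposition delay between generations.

2 generations

Weekly DD (7 × max(0, T̄ − 12.4)): 58.8, 0.0, 100.1, 81.9, 16.1, 74.2, 15.4, 86.1, 72.8, 12.6, 0.0.
Season total = 518.0 DD.
Complete generations = ⌊518.0 / 249⌋ = 2.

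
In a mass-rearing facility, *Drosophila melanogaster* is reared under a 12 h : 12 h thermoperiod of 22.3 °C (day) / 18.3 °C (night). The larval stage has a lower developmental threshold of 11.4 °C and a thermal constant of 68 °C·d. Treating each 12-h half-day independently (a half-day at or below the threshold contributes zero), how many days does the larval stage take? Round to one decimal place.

Day half: max(0, 22.3 − 11.4) × 0.5 = 10.9 × 0.5 = 5.45 DD.
Night half: max(0, 18.3 − 11.4) × 0.5 = 6.9 × 0.5 = 3.45 DD.
Per 24 h: 8.90 DD/day.
Duration = 68 / 8.90 = 7.640 ≈ 7.6 days.

7.6 days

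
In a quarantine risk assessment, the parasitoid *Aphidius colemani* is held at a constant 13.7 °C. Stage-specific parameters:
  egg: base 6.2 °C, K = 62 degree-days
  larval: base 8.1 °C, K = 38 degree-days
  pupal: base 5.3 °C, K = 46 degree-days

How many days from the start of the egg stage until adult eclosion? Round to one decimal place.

egg: 62 / (13.7 − 6.2) = 62 / 7.5 = 8.267 d.
larval: 38 / (13.7 − 8.1) = 38 / 5.6 = 6.786 d.
pupal: 46 / (13.7 − 5.3) = 46 / 8.4 = 5.476 d.
Sum = 20.529 ≈ 20.5 days.

20.5 days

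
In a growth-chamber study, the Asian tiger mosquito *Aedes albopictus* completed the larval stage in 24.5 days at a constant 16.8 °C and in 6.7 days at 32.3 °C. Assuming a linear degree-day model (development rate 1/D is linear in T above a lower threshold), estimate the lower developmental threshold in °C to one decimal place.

11.0 °C

Equal thermal constants: D₁(T₁ − T_b) = D₂(T₂ − T_b).
24.5·(16.8 − T_b) = 6.7·(32.3 − T_b)
T_b = (24.5·16.8 − 6.7·32.3) / (24.5 − 6.7) = 195.19 / 17.8 = 10.966 °C ≈ 11.0 °C.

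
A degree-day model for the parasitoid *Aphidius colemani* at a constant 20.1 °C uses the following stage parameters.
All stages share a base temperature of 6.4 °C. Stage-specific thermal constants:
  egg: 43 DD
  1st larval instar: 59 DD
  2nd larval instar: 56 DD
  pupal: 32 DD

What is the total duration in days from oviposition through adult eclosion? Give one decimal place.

Daily accumulation at 20.1 °C = 20.1 − 6.4 = 13.7 DD/day.
Total K = 43 + 59 + 56 + 32 = 190 DD.
Total duration = 190 / 13.7 = 13.869 ≈ 13.9 days.

13.9 days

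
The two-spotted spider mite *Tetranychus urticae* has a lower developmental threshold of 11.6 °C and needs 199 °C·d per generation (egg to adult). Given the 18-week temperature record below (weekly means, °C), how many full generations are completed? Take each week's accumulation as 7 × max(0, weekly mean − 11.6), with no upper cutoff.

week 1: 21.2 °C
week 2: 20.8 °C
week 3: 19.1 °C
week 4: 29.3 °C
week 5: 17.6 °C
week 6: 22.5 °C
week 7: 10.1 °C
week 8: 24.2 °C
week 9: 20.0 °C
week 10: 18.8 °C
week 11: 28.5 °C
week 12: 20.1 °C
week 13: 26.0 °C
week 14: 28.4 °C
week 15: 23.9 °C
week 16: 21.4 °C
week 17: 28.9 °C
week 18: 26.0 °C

Weekly DD (7 × max(0, T̄ − 11.6)): 67.2, 64.4, 52.5, 123.9, 42.0, 76.3, 0.0, 88.2, 58.8, 50.4, 118.3, 59.5, 100.8, 117.6, 86.1, 68.6, 121.1, 100.8.
Season total = 1396.5 DD.
Complete generations = ⌊1396.5 / 199⌋ = 7.

7 generations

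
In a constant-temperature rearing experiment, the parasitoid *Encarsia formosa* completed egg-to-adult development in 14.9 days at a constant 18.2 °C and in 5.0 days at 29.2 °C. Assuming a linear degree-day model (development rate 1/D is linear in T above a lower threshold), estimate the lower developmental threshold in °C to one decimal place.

12.6 °C

Equal thermal constants: D₁(T₁ − T_b) = D₂(T₂ − T_b).
14.9·(18.2 − T_b) = 5.0·(29.2 − T_b)
T_b = (14.9·18.2 − 5.0·29.2) / (14.9 − 5.0) = 125.18 / 9.9 = 12.644 °C ≈ 12.6 °C.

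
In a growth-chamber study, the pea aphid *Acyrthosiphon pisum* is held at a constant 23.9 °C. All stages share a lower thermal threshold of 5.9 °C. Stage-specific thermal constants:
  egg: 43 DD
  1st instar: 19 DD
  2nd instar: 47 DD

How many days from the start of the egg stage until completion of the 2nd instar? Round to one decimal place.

Daily accumulation at 23.9 °C = 23.9 − 5.9 = 18.0 DD/day.
Total K = 43 + 19 + 47 = 109 DD.
Total duration = 109 / 18.0 = 6.056 ≈ 6.1 days.

6.1 days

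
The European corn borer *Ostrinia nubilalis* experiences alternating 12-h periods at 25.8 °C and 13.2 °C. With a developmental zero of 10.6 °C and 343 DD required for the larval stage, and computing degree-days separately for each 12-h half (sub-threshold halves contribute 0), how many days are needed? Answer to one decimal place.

Day half: max(0, 25.8 − 10.6) × 0.5 = 15.2 × 0.5 = 7.60 DD.
Night half: max(0, 13.2 − 10.6) × 0.5 = 2.6 × 0.5 = 1.30 DD.
Per 24 h: 8.90 DD/day.
Duration = 343 / 8.90 = 38.539 ≈ 38.5 days.

38.5 days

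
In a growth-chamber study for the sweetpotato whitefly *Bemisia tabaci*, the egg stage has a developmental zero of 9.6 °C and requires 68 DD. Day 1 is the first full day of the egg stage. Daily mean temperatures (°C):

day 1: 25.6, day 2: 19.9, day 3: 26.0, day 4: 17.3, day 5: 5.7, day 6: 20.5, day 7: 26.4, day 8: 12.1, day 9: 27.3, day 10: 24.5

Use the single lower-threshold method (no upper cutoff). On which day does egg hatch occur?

day 7

Daily DD above 9.6 °C: 16.0, 10.3, 16.4, 7.7, 0.0, 10.9, 16.8, 2.5, 17.7, 14.9.
Cumulative: 16.0, 26.3, 42.7, 50.4, 50.4, 61.3, 78.1, 80.6, 98.3, 113.2.
The total first reaches 68 DD on day 7.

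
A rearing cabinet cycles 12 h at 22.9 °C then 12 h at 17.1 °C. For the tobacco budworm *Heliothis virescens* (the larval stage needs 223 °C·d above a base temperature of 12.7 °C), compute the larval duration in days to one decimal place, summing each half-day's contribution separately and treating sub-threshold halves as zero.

30.5 days

Day half: max(0, 22.9 − 12.7) × 0.5 = 10.2 × 0.5 = 5.10 DD.
Night half: max(0, 17.1 − 12.7) × 0.5 = 4.4 × 0.5 = 2.20 DD.
Per 24 h: 7.30 DD/day.
Duration = 223 / 7.30 = 30.548 ≈ 30.5 days.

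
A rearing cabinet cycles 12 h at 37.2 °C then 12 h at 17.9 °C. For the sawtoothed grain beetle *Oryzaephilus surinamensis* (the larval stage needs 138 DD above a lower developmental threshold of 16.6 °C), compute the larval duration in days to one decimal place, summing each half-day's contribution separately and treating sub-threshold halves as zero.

12.6 days

Day half: max(0, 37.2 − 16.6) × 0.5 = 20.6 × 0.5 = 10.30 DD.
Night half: max(0, 17.9 − 16.6) × 0.5 = 1.3 × 0.5 = 0.65 DD.
Per 24 h: 10.95 DD/day.
Duration = 138 / 10.95 = 12.603 ≈ 12.6 days.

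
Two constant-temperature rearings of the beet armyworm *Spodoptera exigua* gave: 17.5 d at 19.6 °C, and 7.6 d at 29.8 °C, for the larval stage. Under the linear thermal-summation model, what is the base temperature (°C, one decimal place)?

Equal thermal constants: D₁(T₁ − T_b) = D₂(T₂ − T_b).
17.5·(19.6 − T_b) = 7.6·(29.8 − T_b)
T_b = (17.5·19.6 − 7.6·29.8) / (17.5 − 7.6) = 116.52 / 9.9 = 11.770 °C ≈ 11.8 °C.

11.8 °C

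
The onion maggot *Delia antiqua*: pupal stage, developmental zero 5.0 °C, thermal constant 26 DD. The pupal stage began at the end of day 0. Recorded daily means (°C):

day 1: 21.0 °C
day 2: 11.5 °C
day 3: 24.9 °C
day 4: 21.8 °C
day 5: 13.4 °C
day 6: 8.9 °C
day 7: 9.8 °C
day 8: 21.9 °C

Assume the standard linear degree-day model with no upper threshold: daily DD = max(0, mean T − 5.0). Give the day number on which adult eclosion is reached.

Daily DD above 5.0 °C: 16.0, 6.5, 19.9, 16.8, 8.4, 3.9, 4.8, 16.9.
Cumulative: 16.0, 22.5, 42.4, 59.2, 67.6, 71.5, 76.3, 93.2.
The total first reaches 26 DD on day 3.

day 3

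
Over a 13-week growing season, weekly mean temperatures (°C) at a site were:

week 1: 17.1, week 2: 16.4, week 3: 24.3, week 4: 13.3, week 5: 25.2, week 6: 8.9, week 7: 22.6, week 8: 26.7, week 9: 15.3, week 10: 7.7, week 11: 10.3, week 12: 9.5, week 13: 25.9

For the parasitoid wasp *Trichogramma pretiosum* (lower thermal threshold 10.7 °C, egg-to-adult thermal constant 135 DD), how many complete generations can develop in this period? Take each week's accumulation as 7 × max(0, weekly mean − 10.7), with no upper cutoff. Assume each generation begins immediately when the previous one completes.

4 generations

Weekly DD (7 × max(0, T̄ − 10.7)): 44.8, 39.9, 95.2, 18.2, 101.5, 0.0, 83.3, 112.0, 32.2, 0.0, 0.0, 0.0, 106.4.
Season total = 633.5 DD.
Complete generations = ⌊633.5 / 135⌋ = 4.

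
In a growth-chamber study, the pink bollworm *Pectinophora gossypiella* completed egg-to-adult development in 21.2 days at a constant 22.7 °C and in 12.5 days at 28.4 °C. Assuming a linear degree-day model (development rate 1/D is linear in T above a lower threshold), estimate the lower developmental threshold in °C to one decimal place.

Linear rate model ⇒ the product D·(T − T_b) is constant across temperatures.
21.2·(22.7 − T_b) = 12.5·(28.4 − T_b)
T_b = (21.2·22.7 − 12.5·28.4) / (21.2 − 12.5) = 126.24 / 8.7 = 14.510 °C ≈ 14.5 °C.

14.5 °C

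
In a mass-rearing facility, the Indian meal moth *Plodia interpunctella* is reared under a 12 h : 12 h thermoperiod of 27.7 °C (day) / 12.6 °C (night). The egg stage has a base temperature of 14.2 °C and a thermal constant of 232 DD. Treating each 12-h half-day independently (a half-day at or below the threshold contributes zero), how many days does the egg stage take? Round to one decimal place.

Day half: max(0, 27.7 − 14.2) × 0.5 = 13.5 × 0.5 = 6.75 DD.
Night half: max(0, 12.6 − 14.2) × 0.5 = 0.0 × 0.5 = 0.00 DD.
Per 24 h: 6.75 DD/day.
Duration = 232 / 6.75 = 34.370 ≈ 34.4 days.

34.4 days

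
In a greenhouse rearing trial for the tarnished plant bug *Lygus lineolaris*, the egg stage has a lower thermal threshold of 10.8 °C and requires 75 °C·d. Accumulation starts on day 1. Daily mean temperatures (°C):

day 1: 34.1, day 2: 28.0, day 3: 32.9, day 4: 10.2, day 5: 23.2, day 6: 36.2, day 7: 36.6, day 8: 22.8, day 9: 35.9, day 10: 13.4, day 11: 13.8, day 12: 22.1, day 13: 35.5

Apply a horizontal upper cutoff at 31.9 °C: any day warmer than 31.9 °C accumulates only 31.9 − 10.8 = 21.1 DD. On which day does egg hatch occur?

day 6

Daily DD above 10.8 °C (capped at 21.1): 21.1, 17.2, 21.1, 0.0, 12.4, 21.1, 21.1, 12.0, 21.1, 2.6, 3.0, 11.3, 21.1.
Cumulative: 21.1, 38.3, 59.4, 59.4, 71.8, 92.9, 114.0, 126.0, 147.1, 149.7, 152.7, 164.0, 185.1.
The total first reaches 75 DD on day 6.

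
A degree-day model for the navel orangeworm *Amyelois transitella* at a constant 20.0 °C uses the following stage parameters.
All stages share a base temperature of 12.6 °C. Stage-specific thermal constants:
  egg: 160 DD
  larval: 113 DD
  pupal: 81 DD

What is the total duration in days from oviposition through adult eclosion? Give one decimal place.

Daily accumulation at 20.0 °C = 20.0 − 12.6 = 7.4 DD/day.
Total K = 160 + 113 + 81 = 354 DD.
Total duration = 354 / 7.4 = 47.838 ≈ 47.8 days.

47.8 days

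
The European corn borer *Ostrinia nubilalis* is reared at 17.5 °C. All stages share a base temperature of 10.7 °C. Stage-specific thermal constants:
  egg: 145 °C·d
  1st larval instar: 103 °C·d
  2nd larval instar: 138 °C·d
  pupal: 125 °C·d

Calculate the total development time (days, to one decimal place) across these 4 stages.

Daily accumulation at 17.5 °C = 17.5 − 10.7 = 6.8 DD/day.
Total K = 145 + 103 + 138 + 125 = 511 DD.
Total duration = 511 / 6.8 = 75.147 ≈ 75.1 days.

75.1 days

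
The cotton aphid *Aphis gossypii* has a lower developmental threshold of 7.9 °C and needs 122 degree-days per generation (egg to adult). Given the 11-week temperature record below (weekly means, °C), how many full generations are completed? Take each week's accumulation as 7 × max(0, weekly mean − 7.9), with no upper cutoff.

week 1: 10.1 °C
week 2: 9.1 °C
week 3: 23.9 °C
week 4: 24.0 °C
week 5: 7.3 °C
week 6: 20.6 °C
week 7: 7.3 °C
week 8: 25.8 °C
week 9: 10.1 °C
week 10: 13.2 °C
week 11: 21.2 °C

4 generations

Weekly DD (7 × max(0, T̄ − 7.9)): 15.4, 8.4, 112.0, 112.7, 0.0, 88.9, 0.0, 125.3, 15.4, 37.1, 93.1.
Season total = 608.3 DD.
Complete generations = ⌊608.3 / 122⌋ = 4.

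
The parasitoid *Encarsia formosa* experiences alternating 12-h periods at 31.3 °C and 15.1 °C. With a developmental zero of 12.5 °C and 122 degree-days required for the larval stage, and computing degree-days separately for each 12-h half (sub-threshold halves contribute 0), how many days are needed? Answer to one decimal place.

Day half: max(0, 31.3 − 12.5) × 0.5 = 18.8 × 0.5 = 9.40 DD.
Night half: max(0, 15.1 − 12.5) × 0.5 = 2.6 × 0.5 = 1.30 DD.
Per 24 h: 10.70 DD/day.
Duration = 122 / 10.70 = 11.402 ≈ 11.4 days.

11.4 days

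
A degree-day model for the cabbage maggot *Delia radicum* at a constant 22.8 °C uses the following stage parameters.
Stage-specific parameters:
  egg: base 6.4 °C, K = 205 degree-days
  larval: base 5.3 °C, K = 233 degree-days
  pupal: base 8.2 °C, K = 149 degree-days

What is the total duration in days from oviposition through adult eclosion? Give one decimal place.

36.0 days

egg: 205 / (22.8 − 6.4) = 205 / 16.4 = 12.500 d.
larval: 233 / (22.8 − 5.3) = 233 / 17.5 = 13.314 d.
pupal: 149 / (22.8 − 8.2) = 149 / 14.6 = 10.205 d.
Sum = 36.020 ≈ 36.0 days.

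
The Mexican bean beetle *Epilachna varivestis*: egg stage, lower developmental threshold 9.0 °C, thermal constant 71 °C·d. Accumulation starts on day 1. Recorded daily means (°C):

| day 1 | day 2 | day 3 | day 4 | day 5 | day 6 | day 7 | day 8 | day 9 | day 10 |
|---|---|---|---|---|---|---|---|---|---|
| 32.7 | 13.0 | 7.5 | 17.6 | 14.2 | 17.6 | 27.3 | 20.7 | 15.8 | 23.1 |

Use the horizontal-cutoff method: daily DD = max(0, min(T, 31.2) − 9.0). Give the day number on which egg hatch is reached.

day 8

Daily DD above 9.0 °C (capped at 22.2): 22.2, 4.0, 0.0, 8.6, 5.2, 8.6, 18.3, 11.7, 6.8, 14.1.
Cumulative: 22.2, 26.2, 26.2, 34.8, 40.0, 48.6, 66.9, 78.6, 85.4, 99.5.
The total first reaches 71 DD on day 8.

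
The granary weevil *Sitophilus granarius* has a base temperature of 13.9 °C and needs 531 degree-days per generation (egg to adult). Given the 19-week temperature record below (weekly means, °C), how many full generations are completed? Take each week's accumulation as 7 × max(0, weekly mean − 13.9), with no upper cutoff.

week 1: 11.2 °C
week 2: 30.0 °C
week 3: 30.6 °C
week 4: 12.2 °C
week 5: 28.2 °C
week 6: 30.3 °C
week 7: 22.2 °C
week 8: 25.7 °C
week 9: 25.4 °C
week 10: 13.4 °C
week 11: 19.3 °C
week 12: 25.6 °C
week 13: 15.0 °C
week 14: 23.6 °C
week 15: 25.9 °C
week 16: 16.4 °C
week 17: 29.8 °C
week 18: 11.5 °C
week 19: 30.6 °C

Weekly DD (7 × max(0, T̄ − 13.9)): 0.0, 112.7, 116.9, 0.0, 100.1, 114.8, 58.1, 82.6, 80.5, 0.0, 37.8, 81.9, 7.7, 67.9, 84.0, 17.5, 111.3, 0.0, 116.9.
Season total = 1190.7 DD.
Complete generations = ⌊1190.7 / 531⌋ = 2.

2 generations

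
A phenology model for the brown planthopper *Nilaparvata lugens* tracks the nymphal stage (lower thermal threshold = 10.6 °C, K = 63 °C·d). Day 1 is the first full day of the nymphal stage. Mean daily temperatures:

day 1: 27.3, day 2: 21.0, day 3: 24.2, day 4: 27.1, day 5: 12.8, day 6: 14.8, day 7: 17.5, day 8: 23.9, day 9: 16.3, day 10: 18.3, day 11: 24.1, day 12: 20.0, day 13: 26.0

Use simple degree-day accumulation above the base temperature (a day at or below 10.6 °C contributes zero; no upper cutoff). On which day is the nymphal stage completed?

Daily DD above 10.6 °C: 16.7, 10.4, 13.6, 16.5, 2.2, 4.2, 6.9, 13.3, 5.7, 7.7, 13.5, 9.4, 15.4.
Cumulative: 16.7, 27.1, 40.7, 57.2, 59.4, 63.6, 70.5, 83.8, 89.5, 97.2, 110.7, 120.1, 135.5.
The total first reaches 63 DD on day 6.

day 6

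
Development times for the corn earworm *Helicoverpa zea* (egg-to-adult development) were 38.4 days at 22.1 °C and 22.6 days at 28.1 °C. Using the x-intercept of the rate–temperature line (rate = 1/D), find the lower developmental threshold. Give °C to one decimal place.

13.5 °C

Linear rate model ⇒ the product D·(T − T_b) is constant across temperatures.
38.4·(22.1 − T_b) = 22.6·(28.1 − T_b)
T_b = (38.4·22.1 − 22.6·28.1) / (38.4 − 22.6) = 213.58 / 15.8 = 13.518 °C ≈ 13.5 °C.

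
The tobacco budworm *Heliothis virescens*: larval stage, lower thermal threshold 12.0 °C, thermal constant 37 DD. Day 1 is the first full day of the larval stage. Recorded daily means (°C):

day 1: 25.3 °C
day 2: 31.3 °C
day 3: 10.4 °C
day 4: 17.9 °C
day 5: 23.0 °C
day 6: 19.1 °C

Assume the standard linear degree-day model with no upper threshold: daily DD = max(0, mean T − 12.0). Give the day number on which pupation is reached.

day 4

Daily DD above 12.0 °C: 13.3, 19.3, 0.0, 5.9, 11.0, 7.1.
Cumulative: 13.3, 32.6, 32.6, 38.5, 49.5, 56.6.
The total first reaches 37 DD on day 4.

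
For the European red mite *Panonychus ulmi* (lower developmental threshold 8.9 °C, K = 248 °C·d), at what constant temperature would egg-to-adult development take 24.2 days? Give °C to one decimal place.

Required daily accumulation = 248 / 24.2 = 10.248 DD/day.
T = T_base + 10.248 = 8.9 + 10.248 = 19.148 ≈ 19.1 °C.

19.1 °C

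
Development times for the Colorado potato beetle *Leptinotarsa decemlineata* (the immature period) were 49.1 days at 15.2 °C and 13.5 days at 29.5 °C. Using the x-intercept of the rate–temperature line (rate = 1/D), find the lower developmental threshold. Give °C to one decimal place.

9.8 °C

Equal thermal constants: D₁(T₁ − T_b) = D₂(T₂ − T_b).
49.1·(15.2 − T_b) = 13.5·(29.5 − T_b)
T_b = (49.1·15.2 − 13.5·29.5) / (49.1 − 13.5) = 348.07 / 35.6 = 9.777 °C ≈ 9.8 °C.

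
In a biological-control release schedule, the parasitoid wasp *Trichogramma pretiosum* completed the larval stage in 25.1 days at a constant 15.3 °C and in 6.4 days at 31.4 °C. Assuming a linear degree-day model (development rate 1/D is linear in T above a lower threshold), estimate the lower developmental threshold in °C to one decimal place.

Linear rate model ⇒ the product D·(T − T_b) is constant across temperatures.
25.1·(15.3 − T_b) = 6.4·(31.4 − T_b)
T_b = (25.1·15.3 − 6.4·31.4) / (25.1 − 6.4) = 183.07 / 18.7 = 9.790 °C ≈ 9.8 °C.

9.8 °C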